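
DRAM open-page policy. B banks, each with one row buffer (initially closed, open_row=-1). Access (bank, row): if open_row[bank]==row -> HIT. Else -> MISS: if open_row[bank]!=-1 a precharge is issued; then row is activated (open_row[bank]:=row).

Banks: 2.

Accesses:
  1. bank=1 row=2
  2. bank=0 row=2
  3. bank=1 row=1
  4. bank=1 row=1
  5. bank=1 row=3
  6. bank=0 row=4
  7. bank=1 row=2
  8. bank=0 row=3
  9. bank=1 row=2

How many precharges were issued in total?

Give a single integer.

Acc 1: bank1 row2 -> MISS (open row2); precharges=0
Acc 2: bank0 row2 -> MISS (open row2); precharges=0
Acc 3: bank1 row1 -> MISS (open row1); precharges=1
Acc 4: bank1 row1 -> HIT
Acc 5: bank1 row3 -> MISS (open row3); precharges=2
Acc 6: bank0 row4 -> MISS (open row4); precharges=3
Acc 7: bank1 row2 -> MISS (open row2); precharges=4
Acc 8: bank0 row3 -> MISS (open row3); precharges=5
Acc 9: bank1 row2 -> HIT

Answer: 5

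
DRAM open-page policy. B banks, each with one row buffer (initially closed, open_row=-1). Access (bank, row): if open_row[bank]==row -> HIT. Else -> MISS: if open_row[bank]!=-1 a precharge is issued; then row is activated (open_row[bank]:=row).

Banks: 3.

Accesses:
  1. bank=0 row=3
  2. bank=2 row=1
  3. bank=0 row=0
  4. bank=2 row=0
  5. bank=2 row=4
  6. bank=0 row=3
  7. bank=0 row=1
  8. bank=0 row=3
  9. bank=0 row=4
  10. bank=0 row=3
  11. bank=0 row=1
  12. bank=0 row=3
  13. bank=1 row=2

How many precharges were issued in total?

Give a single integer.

Acc 1: bank0 row3 -> MISS (open row3); precharges=0
Acc 2: bank2 row1 -> MISS (open row1); precharges=0
Acc 3: bank0 row0 -> MISS (open row0); precharges=1
Acc 4: bank2 row0 -> MISS (open row0); precharges=2
Acc 5: bank2 row4 -> MISS (open row4); precharges=3
Acc 6: bank0 row3 -> MISS (open row3); precharges=4
Acc 7: bank0 row1 -> MISS (open row1); precharges=5
Acc 8: bank0 row3 -> MISS (open row3); precharges=6
Acc 9: bank0 row4 -> MISS (open row4); precharges=7
Acc 10: bank0 row3 -> MISS (open row3); precharges=8
Acc 11: bank0 row1 -> MISS (open row1); precharges=9
Acc 12: bank0 row3 -> MISS (open row3); precharges=10
Acc 13: bank1 row2 -> MISS (open row2); precharges=10

Answer: 10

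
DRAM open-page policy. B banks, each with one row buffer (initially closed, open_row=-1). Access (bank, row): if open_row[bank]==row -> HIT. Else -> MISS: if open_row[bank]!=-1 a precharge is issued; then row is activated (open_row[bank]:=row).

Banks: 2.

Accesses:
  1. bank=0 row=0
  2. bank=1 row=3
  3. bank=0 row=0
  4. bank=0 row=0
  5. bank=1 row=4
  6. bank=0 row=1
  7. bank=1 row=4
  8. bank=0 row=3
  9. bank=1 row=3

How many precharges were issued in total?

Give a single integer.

Acc 1: bank0 row0 -> MISS (open row0); precharges=0
Acc 2: bank1 row3 -> MISS (open row3); precharges=0
Acc 3: bank0 row0 -> HIT
Acc 4: bank0 row0 -> HIT
Acc 5: bank1 row4 -> MISS (open row4); precharges=1
Acc 6: bank0 row1 -> MISS (open row1); precharges=2
Acc 7: bank1 row4 -> HIT
Acc 8: bank0 row3 -> MISS (open row3); precharges=3
Acc 9: bank1 row3 -> MISS (open row3); precharges=4

Answer: 4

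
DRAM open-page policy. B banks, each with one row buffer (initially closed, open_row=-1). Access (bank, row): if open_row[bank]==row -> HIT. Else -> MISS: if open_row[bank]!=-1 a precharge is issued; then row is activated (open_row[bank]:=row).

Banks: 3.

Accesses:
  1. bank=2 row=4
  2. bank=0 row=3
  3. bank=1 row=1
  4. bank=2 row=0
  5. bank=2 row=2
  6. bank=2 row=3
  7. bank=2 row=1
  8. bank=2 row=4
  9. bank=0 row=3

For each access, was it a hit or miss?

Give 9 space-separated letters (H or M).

Acc 1: bank2 row4 -> MISS (open row4); precharges=0
Acc 2: bank0 row3 -> MISS (open row3); precharges=0
Acc 3: bank1 row1 -> MISS (open row1); precharges=0
Acc 4: bank2 row0 -> MISS (open row0); precharges=1
Acc 5: bank2 row2 -> MISS (open row2); precharges=2
Acc 6: bank2 row3 -> MISS (open row3); precharges=3
Acc 7: bank2 row1 -> MISS (open row1); precharges=4
Acc 8: bank2 row4 -> MISS (open row4); precharges=5
Acc 9: bank0 row3 -> HIT

Answer: M M M M M M M M H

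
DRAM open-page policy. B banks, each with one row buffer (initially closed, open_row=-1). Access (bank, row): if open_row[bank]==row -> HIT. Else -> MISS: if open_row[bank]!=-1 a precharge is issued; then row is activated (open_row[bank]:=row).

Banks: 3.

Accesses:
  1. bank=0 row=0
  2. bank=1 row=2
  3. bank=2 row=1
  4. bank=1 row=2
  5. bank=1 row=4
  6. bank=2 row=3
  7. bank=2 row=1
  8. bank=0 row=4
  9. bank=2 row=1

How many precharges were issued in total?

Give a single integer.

Answer: 4

Derivation:
Acc 1: bank0 row0 -> MISS (open row0); precharges=0
Acc 2: bank1 row2 -> MISS (open row2); precharges=0
Acc 3: bank2 row1 -> MISS (open row1); precharges=0
Acc 4: bank1 row2 -> HIT
Acc 5: bank1 row4 -> MISS (open row4); precharges=1
Acc 6: bank2 row3 -> MISS (open row3); precharges=2
Acc 7: bank2 row1 -> MISS (open row1); precharges=3
Acc 8: bank0 row4 -> MISS (open row4); precharges=4
Acc 9: bank2 row1 -> HIT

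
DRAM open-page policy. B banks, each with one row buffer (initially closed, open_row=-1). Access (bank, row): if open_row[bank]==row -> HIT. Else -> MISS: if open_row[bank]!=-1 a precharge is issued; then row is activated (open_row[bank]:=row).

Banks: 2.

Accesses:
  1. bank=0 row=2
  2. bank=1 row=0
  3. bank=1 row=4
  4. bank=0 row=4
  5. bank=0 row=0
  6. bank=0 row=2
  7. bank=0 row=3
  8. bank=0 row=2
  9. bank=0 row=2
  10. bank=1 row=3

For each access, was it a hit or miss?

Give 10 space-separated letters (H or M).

Answer: M M M M M M M M H M

Derivation:
Acc 1: bank0 row2 -> MISS (open row2); precharges=0
Acc 2: bank1 row0 -> MISS (open row0); precharges=0
Acc 3: bank1 row4 -> MISS (open row4); precharges=1
Acc 4: bank0 row4 -> MISS (open row4); precharges=2
Acc 5: bank0 row0 -> MISS (open row0); precharges=3
Acc 6: bank0 row2 -> MISS (open row2); precharges=4
Acc 7: bank0 row3 -> MISS (open row3); precharges=5
Acc 8: bank0 row2 -> MISS (open row2); precharges=6
Acc 9: bank0 row2 -> HIT
Acc 10: bank1 row3 -> MISS (open row3); precharges=7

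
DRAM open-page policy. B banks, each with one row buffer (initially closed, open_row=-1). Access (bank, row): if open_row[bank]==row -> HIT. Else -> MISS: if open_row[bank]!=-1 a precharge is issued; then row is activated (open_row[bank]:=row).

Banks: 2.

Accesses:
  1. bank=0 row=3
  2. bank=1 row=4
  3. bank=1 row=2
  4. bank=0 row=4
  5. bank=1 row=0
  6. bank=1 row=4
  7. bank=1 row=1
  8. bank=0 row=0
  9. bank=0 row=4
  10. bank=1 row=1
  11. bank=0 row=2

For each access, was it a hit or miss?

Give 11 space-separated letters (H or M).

Acc 1: bank0 row3 -> MISS (open row3); precharges=0
Acc 2: bank1 row4 -> MISS (open row4); precharges=0
Acc 3: bank1 row2 -> MISS (open row2); precharges=1
Acc 4: bank0 row4 -> MISS (open row4); precharges=2
Acc 5: bank1 row0 -> MISS (open row0); precharges=3
Acc 6: bank1 row4 -> MISS (open row4); precharges=4
Acc 7: bank1 row1 -> MISS (open row1); precharges=5
Acc 8: bank0 row0 -> MISS (open row0); precharges=6
Acc 9: bank0 row4 -> MISS (open row4); precharges=7
Acc 10: bank1 row1 -> HIT
Acc 11: bank0 row2 -> MISS (open row2); precharges=8

Answer: M M M M M M M M M H M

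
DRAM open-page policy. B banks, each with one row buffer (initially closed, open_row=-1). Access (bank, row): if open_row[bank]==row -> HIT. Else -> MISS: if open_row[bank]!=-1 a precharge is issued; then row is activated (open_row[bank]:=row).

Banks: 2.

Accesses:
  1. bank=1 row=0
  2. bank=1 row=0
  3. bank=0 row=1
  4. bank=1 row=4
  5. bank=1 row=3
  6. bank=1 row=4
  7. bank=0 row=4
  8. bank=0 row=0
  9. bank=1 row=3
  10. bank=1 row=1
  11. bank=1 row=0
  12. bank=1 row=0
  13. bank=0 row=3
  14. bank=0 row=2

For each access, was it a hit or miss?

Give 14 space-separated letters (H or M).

Acc 1: bank1 row0 -> MISS (open row0); precharges=0
Acc 2: bank1 row0 -> HIT
Acc 3: bank0 row1 -> MISS (open row1); precharges=0
Acc 4: bank1 row4 -> MISS (open row4); precharges=1
Acc 5: bank1 row3 -> MISS (open row3); precharges=2
Acc 6: bank1 row4 -> MISS (open row4); precharges=3
Acc 7: bank0 row4 -> MISS (open row4); precharges=4
Acc 8: bank0 row0 -> MISS (open row0); precharges=5
Acc 9: bank1 row3 -> MISS (open row3); precharges=6
Acc 10: bank1 row1 -> MISS (open row1); precharges=7
Acc 11: bank1 row0 -> MISS (open row0); precharges=8
Acc 12: bank1 row0 -> HIT
Acc 13: bank0 row3 -> MISS (open row3); precharges=9
Acc 14: bank0 row2 -> MISS (open row2); precharges=10

Answer: M H M M M M M M M M M H M M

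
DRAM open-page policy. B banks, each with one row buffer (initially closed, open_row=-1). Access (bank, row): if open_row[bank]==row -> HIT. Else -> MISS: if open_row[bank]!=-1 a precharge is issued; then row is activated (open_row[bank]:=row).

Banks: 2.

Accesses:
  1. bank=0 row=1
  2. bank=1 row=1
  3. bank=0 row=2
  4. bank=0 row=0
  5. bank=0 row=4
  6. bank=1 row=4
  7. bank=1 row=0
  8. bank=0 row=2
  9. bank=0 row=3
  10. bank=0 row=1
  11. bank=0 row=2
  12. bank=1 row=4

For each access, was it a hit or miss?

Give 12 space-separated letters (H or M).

Acc 1: bank0 row1 -> MISS (open row1); precharges=0
Acc 2: bank1 row1 -> MISS (open row1); precharges=0
Acc 3: bank0 row2 -> MISS (open row2); precharges=1
Acc 4: bank0 row0 -> MISS (open row0); precharges=2
Acc 5: bank0 row4 -> MISS (open row4); precharges=3
Acc 6: bank1 row4 -> MISS (open row4); precharges=4
Acc 7: bank1 row0 -> MISS (open row0); precharges=5
Acc 8: bank0 row2 -> MISS (open row2); precharges=6
Acc 9: bank0 row3 -> MISS (open row3); precharges=7
Acc 10: bank0 row1 -> MISS (open row1); precharges=8
Acc 11: bank0 row2 -> MISS (open row2); precharges=9
Acc 12: bank1 row4 -> MISS (open row4); precharges=10

Answer: M M M M M M M M M M M M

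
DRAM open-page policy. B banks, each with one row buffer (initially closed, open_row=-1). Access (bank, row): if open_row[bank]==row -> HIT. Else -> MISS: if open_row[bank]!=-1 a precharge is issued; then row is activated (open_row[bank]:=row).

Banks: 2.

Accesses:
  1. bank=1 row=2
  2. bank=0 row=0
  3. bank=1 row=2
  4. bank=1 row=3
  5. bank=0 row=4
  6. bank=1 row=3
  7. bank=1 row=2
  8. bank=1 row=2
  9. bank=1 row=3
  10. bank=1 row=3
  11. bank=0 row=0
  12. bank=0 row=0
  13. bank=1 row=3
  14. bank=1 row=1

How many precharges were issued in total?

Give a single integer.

Answer: 6

Derivation:
Acc 1: bank1 row2 -> MISS (open row2); precharges=0
Acc 2: bank0 row0 -> MISS (open row0); precharges=0
Acc 3: bank1 row2 -> HIT
Acc 4: bank1 row3 -> MISS (open row3); precharges=1
Acc 5: bank0 row4 -> MISS (open row4); precharges=2
Acc 6: bank1 row3 -> HIT
Acc 7: bank1 row2 -> MISS (open row2); precharges=3
Acc 8: bank1 row2 -> HIT
Acc 9: bank1 row3 -> MISS (open row3); precharges=4
Acc 10: bank1 row3 -> HIT
Acc 11: bank0 row0 -> MISS (open row0); precharges=5
Acc 12: bank0 row0 -> HIT
Acc 13: bank1 row3 -> HIT
Acc 14: bank1 row1 -> MISS (open row1); precharges=6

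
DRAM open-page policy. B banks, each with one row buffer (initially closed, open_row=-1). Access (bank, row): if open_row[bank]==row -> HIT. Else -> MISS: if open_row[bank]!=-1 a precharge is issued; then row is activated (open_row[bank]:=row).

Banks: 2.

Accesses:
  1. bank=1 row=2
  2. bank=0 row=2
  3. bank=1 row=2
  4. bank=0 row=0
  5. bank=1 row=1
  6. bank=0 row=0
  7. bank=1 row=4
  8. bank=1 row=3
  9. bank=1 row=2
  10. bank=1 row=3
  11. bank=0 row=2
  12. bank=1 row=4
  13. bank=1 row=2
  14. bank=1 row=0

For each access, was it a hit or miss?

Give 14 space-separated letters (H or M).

Acc 1: bank1 row2 -> MISS (open row2); precharges=0
Acc 2: bank0 row2 -> MISS (open row2); precharges=0
Acc 3: bank1 row2 -> HIT
Acc 4: bank0 row0 -> MISS (open row0); precharges=1
Acc 5: bank1 row1 -> MISS (open row1); precharges=2
Acc 6: bank0 row0 -> HIT
Acc 7: bank1 row4 -> MISS (open row4); precharges=3
Acc 8: bank1 row3 -> MISS (open row3); precharges=4
Acc 9: bank1 row2 -> MISS (open row2); precharges=5
Acc 10: bank1 row3 -> MISS (open row3); precharges=6
Acc 11: bank0 row2 -> MISS (open row2); precharges=7
Acc 12: bank1 row4 -> MISS (open row4); precharges=8
Acc 13: bank1 row2 -> MISS (open row2); precharges=9
Acc 14: bank1 row0 -> MISS (open row0); precharges=10

Answer: M M H M M H M M M M M M M M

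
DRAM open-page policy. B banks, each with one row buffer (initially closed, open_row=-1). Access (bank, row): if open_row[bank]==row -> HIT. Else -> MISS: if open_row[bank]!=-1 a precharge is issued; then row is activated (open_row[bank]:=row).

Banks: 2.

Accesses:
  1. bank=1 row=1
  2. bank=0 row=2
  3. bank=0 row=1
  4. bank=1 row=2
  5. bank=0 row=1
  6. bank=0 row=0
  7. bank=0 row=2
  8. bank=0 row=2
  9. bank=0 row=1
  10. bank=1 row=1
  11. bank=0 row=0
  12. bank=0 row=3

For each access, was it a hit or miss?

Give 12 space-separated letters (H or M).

Acc 1: bank1 row1 -> MISS (open row1); precharges=0
Acc 2: bank0 row2 -> MISS (open row2); precharges=0
Acc 3: bank0 row1 -> MISS (open row1); precharges=1
Acc 4: bank1 row2 -> MISS (open row2); precharges=2
Acc 5: bank0 row1 -> HIT
Acc 6: bank0 row0 -> MISS (open row0); precharges=3
Acc 7: bank0 row2 -> MISS (open row2); precharges=4
Acc 8: bank0 row2 -> HIT
Acc 9: bank0 row1 -> MISS (open row1); precharges=5
Acc 10: bank1 row1 -> MISS (open row1); precharges=6
Acc 11: bank0 row0 -> MISS (open row0); precharges=7
Acc 12: bank0 row3 -> MISS (open row3); precharges=8

Answer: M M M M H M M H M M M M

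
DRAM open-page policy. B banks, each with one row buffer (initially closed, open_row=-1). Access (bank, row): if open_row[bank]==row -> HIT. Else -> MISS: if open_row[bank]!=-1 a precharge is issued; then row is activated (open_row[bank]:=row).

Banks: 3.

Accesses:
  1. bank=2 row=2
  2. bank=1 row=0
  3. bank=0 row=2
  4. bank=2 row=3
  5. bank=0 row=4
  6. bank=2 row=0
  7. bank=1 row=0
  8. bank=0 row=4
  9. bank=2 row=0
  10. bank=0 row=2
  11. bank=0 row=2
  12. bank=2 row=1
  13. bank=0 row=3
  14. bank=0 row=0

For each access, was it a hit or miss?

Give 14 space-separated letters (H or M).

Acc 1: bank2 row2 -> MISS (open row2); precharges=0
Acc 2: bank1 row0 -> MISS (open row0); precharges=0
Acc 3: bank0 row2 -> MISS (open row2); precharges=0
Acc 4: bank2 row3 -> MISS (open row3); precharges=1
Acc 5: bank0 row4 -> MISS (open row4); precharges=2
Acc 6: bank2 row0 -> MISS (open row0); precharges=3
Acc 7: bank1 row0 -> HIT
Acc 8: bank0 row4 -> HIT
Acc 9: bank2 row0 -> HIT
Acc 10: bank0 row2 -> MISS (open row2); precharges=4
Acc 11: bank0 row2 -> HIT
Acc 12: bank2 row1 -> MISS (open row1); precharges=5
Acc 13: bank0 row3 -> MISS (open row3); precharges=6
Acc 14: bank0 row0 -> MISS (open row0); precharges=7

Answer: M M M M M M H H H M H M M M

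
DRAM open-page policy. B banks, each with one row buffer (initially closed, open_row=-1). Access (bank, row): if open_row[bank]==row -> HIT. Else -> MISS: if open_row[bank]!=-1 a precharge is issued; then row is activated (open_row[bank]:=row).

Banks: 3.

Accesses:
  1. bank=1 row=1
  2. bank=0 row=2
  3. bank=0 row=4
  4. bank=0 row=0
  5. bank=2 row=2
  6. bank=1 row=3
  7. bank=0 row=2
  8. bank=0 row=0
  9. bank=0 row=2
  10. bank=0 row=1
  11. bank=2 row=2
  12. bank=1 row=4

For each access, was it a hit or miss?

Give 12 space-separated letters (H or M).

Acc 1: bank1 row1 -> MISS (open row1); precharges=0
Acc 2: bank0 row2 -> MISS (open row2); precharges=0
Acc 3: bank0 row4 -> MISS (open row4); precharges=1
Acc 4: bank0 row0 -> MISS (open row0); precharges=2
Acc 5: bank2 row2 -> MISS (open row2); precharges=2
Acc 6: bank1 row3 -> MISS (open row3); precharges=3
Acc 7: bank0 row2 -> MISS (open row2); precharges=4
Acc 8: bank0 row0 -> MISS (open row0); precharges=5
Acc 9: bank0 row2 -> MISS (open row2); precharges=6
Acc 10: bank0 row1 -> MISS (open row1); precharges=7
Acc 11: bank2 row2 -> HIT
Acc 12: bank1 row4 -> MISS (open row4); precharges=8

Answer: M M M M M M M M M M H M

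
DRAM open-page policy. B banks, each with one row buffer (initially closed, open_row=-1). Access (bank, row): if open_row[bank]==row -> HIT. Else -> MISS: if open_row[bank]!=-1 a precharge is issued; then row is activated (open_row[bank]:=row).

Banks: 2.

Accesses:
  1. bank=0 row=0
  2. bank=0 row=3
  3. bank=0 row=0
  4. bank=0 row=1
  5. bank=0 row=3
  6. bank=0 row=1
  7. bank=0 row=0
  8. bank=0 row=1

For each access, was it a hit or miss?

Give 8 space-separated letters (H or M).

Acc 1: bank0 row0 -> MISS (open row0); precharges=0
Acc 2: bank0 row3 -> MISS (open row3); precharges=1
Acc 3: bank0 row0 -> MISS (open row0); precharges=2
Acc 4: bank0 row1 -> MISS (open row1); precharges=3
Acc 5: bank0 row3 -> MISS (open row3); precharges=4
Acc 6: bank0 row1 -> MISS (open row1); precharges=5
Acc 7: bank0 row0 -> MISS (open row0); precharges=6
Acc 8: bank0 row1 -> MISS (open row1); precharges=7

Answer: M M M M M M M M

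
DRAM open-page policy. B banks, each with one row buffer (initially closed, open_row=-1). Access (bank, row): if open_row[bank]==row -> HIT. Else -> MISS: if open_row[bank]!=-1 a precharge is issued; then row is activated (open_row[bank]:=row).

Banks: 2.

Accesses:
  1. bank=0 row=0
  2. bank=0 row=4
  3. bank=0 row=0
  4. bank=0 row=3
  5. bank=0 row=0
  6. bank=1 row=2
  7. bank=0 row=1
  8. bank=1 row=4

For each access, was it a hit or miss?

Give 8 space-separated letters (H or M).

Acc 1: bank0 row0 -> MISS (open row0); precharges=0
Acc 2: bank0 row4 -> MISS (open row4); precharges=1
Acc 3: bank0 row0 -> MISS (open row0); precharges=2
Acc 4: bank0 row3 -> MISS (open row3); precharges=3
Acc 5: bank0 row0 -> MISS (open row0); precharges=4
Acc 6: bank1 row2 -> MISS (open row2); precharges=4
Acc 7: bank0 row1 -> MISS (open row1); precharges=5
Acc 8: bank1 row4 -> MISS (open row4); precharges=6

Answer: M M M M M M M M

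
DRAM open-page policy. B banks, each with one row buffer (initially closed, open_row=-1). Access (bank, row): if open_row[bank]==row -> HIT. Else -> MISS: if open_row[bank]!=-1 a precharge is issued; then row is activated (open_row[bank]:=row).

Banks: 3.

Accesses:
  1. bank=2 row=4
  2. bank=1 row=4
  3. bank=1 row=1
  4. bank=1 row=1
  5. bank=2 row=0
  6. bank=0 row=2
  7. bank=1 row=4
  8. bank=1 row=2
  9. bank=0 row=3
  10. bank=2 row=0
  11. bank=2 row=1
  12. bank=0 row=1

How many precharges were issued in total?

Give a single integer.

Answer: 7

Derivation:
Acc 1: bank2 row4 -> MISS (open row4); precharges=0
Acc 2: bank1 row4 -> MISS (open row4); precharges=0
Acc 3: bank1 row1 -> MISS (open row1); precharges=1
Acc 4: bank1 row1 -> HIT
Acc 5: bank2 row0 -> MISS (open row0); precharges=2
Acc 6: bank0 row2 -> MISS (open row2); precharges=2
Acc 7: bank1 row4 -> MISS (open row4); precharges=3
Acc 8: bank1 row2 -> MISS (open row2); precharges=4
Acc 9: bank0 row3 -> MISS (open row3); precharges=5
Acc 10: bank2 row0 -> HIT
Acc 11: bank2 row1 -> MISS (open row1); precharges=6
Acc 12: bank0 row1 -> MISS (open row1); precharges=7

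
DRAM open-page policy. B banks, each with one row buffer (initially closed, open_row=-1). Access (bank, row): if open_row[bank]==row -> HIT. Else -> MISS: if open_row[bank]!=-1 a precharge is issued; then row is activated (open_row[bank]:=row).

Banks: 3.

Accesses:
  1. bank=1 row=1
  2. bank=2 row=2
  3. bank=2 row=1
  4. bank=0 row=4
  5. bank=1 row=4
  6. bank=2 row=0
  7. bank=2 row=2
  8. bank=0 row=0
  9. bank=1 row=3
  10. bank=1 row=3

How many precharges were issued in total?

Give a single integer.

Acc 1: bank1 row1 -> MISS (open row1); precharges=0
Acc 2: bank2 row2 -> MISS (open row2); precharges=0
Acc 3: bank2 row1 -> MISS (open row1); precharges=1
Acc 4: bank0 row4 -> MISS (open row4); precharges=1
Acc 5: bank1 row4 -> MISS (open row4); precharges=2
Acc 6: bank2 row0 -> MISS (open row0); precharges=3
Acc 7: bank2 row2 -> MISS (open row2); precharges=4
Acc 8: bank0 row0 -> MISS (open row0); precharges=5
Acc 9: bank1 row3 -> MISS (open row3); precharges=6
Acc 10: bank1 row3 -> HIT

Answer: 6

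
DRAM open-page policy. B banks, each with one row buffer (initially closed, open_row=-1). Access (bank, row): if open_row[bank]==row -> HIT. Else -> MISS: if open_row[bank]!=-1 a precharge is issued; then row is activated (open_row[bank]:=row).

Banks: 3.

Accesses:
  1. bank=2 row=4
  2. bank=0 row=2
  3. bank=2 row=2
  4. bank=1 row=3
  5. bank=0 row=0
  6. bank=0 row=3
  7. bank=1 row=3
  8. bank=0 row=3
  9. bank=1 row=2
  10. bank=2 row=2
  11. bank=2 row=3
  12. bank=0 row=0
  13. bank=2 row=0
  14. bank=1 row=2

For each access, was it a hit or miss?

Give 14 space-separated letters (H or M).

Acc 1: bank2 row4 -> MISS (open row4); precharges=0
Acc 2: bank0 row2 -> MISS (open row2); precharges=0
Acc 3: bank2 row2 -> MISS (open row2); precharges=1
Acc 4: bank1 row3 -> MISS (open row3); precharges=1
Acc 5: bank0 row0 -> MISS (open row0); precharges=2
Acc 6: bank0 row3 -> MISS (open row3); precharges=3
Acc 7: bank1 row3 -> HIT
Acc 8: bank0 row3 -> HIT
Acc 9: bank1 row2 -> MISS (open row2); precharges=4
Acc 10: bank2 row2 -> HIT
Acc 11: bank2 row3 -> MISS (open row3); precharges=5
Acc 12: bank0 row0 -> MISS (open row0); precharges=6
Acc 13: bank2 row0 -> MISS (open row0); precharges=7
Acc 14: bank1 row2 -> HIT

Answer: M M M M M M H H M H M M M H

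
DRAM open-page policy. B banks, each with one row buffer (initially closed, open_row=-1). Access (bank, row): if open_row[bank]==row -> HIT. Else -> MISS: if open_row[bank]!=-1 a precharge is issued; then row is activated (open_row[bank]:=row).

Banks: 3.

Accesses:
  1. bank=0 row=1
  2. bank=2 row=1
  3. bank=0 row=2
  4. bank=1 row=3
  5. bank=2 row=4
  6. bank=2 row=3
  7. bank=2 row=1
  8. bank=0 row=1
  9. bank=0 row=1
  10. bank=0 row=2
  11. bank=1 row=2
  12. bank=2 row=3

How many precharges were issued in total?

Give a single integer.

Answer: 8

Derivation:
Acc 1: bank0 row1 -> MISS (open row1); precharges=0
Acc 2: bank2 row1 -> MISS (open row1); precharges=0
Acc 3: bank0 row2 -> MISS (open row2); precharges=1
Acc 4: bank1 row3 -> MISS (open row3); precharges=1
Acc 5: bank2 row4 -> MISS (open row4); precharges=2
Acc 6: bank2 row3 -> MISS (open row3); precharges=3
Acc 7: bank2 row1 -> MISS (open row1); precharges=4
Acc 8: bank0 row1 -> MISS (open row1); precharges=5
Acc 9: bank0 row1 -> HIT
Acc 10: bank0 row2 -> MISS (open row2); precharges=6
Acc 11: bank1 row2 -> MISS (open row2); precharges=7
Acc 12: bank2 row3 -> MISS (open row3); precharges=8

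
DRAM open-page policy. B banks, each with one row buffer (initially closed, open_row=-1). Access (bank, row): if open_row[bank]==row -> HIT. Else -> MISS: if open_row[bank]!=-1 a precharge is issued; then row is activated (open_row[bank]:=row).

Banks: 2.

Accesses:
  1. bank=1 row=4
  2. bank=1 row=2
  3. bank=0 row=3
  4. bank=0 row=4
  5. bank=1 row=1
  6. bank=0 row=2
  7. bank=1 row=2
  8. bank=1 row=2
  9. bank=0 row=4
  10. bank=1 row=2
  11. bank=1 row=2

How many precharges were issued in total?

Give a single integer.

Acc 1: bank1 row4 -> MISS (open row4); precharges=0
Acc 2: bank1 row2 -> MISS (open row2); precharges=1
Acc 3: bank0 row3 -> MISS (open row3); precharges=1
Acc 4: bank0 row4 -> MISS (open row4); precharges=2
Acc 5: bank1 row1 -> MISS (open row1); precharges=3
Acc 6: bank0 row2 -> MISS (open row2); precharges=4
Acc 7: bank1 row2 -> MISS (open row2); precharges=5
Acc 8: bank1 row2 -> HIT
Acc 9: bank0 row4 -> MISS (open row4); precharges=6
Acc 10: bank1 row2 -> HIT
Acc 11: bank1 row2 -> HIT

Answer: 6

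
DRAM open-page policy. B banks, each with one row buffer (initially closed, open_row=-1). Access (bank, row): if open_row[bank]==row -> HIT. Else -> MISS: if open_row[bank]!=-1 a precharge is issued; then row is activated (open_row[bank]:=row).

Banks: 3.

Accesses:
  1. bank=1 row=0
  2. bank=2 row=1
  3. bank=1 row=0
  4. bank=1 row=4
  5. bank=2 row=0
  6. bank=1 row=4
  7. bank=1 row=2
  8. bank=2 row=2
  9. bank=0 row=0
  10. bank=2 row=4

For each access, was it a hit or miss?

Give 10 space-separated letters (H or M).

Answer: M M H M M H M M M M

Derivation:
Acc 1: bank1 row0 -> MISS (open row0); precharges=0
Acc 2: bank2 row1 -> MISS (open row1); precharges=0
Acc 3: bank1 row0 -> HIT
Acc 4: bank1 row4 -> MISS (open row4); precharges=1
Acc 5: bank2 row0 -> MISS (open row0); precharges=2
Acc 6: bank1 row4 -> HIT
Acc 7: bank1 row2 -> MISS (open row2); precharges=3
Acc 8: bank2 row2 -> MISS (open row2); precharges=4
Acc 9: bank0 row0 -> MISS (open row0); precharges=4
Acc 10: bank2 row4 -> MISS (open row4); precharges=5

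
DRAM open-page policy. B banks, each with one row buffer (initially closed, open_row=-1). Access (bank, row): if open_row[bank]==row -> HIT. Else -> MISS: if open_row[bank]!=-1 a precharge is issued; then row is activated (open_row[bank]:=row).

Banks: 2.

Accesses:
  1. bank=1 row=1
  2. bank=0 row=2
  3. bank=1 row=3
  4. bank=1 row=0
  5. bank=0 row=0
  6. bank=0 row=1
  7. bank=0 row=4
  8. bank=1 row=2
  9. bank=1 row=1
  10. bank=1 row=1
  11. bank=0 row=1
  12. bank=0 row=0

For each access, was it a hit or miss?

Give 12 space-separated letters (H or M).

Acc 1: bank1 row1 -> MISS (open row1); precharges=0
Acc 2: bank0 row2 -> MISS (open row2); precharges=0
Acc 3: bank1 row3 -> MISS (open row3); precharges=1
Acc 4: bank1 row0 -> MISS (open row0); precharges=2
Acc 5: bank0 row0 -> MISS (open row0); precharges=3
Acc 6: bank0 row1 -> MISS (open row1); precharges=4
Acc 7: bank0 row4 -> MISS (open row4); precharges=5
Acc 8: bank1 row2 -> MISS (open row2); precharges=6
Acc 9: bank1 row1 -> MISS (open row1); precharges=7
Acc 10: bank1 row1 -> HIT
Acc 11: bank0 row1 -> MISS (open row1); precharges=8
Acc 12: bank0 row0 -> MISS (open row0); precharges=9

Answer: M M M M M M M M M H M M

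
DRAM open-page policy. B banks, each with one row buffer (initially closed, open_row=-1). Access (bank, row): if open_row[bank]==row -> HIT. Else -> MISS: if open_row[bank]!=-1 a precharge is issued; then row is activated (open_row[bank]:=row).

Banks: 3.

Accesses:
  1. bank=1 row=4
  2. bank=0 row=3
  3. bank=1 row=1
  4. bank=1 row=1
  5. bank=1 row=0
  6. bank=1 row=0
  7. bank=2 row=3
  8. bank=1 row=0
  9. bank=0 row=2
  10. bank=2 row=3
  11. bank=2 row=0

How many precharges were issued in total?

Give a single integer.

Answer: 4

Derivation:
Acc 1: bank1 row4 -> MISS (open row4); precharges=0
Acc 2: bank0 row3 -> MISS (open row3); precharges=0
Acc 3: bank1 row1 -> MISS (open row1); precharges=1
Acc 4: bank1 row1 -> HIT
Acc 5: bank1 row0 -> MISS (open row0); precharges=2
Acc 6: bank1 row0 -> HIT
Acc 7: bank2 row3 -> MISS (open row3); precharges=2
Acc 8: bank1 row0 -> HIT
Acc 9: bank0 row2 -> MISS (open row2); precharges=3
Acc 10: bank2 row3 -> HIT
Acc 11: bank2 row0 -> MISS (open row0); precharges=4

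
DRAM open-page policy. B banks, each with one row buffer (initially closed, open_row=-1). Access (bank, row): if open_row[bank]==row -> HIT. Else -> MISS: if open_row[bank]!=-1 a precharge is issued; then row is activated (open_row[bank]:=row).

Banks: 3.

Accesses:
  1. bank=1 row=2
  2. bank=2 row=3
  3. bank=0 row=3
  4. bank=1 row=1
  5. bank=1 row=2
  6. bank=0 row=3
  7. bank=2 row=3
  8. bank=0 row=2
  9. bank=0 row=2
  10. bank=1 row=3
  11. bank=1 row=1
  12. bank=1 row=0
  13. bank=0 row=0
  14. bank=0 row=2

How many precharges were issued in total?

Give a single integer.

Answer: 8

Derivation:
Acc 1: bank1 row2 -> MISS (open row2); precharges=0
Acc 2: bank2 row3 -> MISS (open row3); precharges=0
Acc 3: bank0 row3 -> MISS (open row3); precharges=0
Acc 4: bank1 row1 -> MISS (open row1); precharges=1
Acc 5: bank1 row2 -> MISS (open row2); precharges=2
Acc 6: bank0 row3 -> HIT
Acc 7: bank2 row3 -> HIT
Acc 8: bank0 row2 -> MISS (open row2); precharges=3
Acc 9: bank0 row2 -> HIT
Acc 10: bank1 row3 -> MISS (open row3); precharges=4
Acc 11: bank1 row1 -> MISS (open row1); precharges=5
Acc 12: bank1 row0 -> MISS (open row0); precharges=6
Acc 13: bank0 row0 -> MISS (open row0); precharges=7
Acc 14: bank0 row2 -> MISS (open row2); precharges=8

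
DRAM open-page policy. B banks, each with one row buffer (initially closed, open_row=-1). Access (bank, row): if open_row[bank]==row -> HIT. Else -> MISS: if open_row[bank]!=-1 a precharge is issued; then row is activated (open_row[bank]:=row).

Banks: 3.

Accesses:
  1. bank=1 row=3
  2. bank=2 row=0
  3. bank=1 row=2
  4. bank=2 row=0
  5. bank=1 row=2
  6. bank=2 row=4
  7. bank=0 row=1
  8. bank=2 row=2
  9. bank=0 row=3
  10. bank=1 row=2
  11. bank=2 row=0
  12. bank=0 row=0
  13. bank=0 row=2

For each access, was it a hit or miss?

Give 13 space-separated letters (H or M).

Acc 1: bank1 row3 -> MISS (open row3); precharges=0
Acc 2: bank2 row0 -> MISS (open row0); precharges=0
Acc 3: bank1 row2 -> MISS (open row2); precharges=1
Acc 4: bank2 row0 -> HIT
Acc 5: bank1 row2 -> HIT
Acc 6: bank2 row4 -> MISS (open row4); precharges=2
Acc 7: bank0 row1 -> MISS (open row1); precharges=2
Acc 8: bank2 row2 -> MISS (open row2); precharges=3
Acc 9: bank0 row3 -> MISS (open row3); precharges=4
Acc 10: bank1 row2 -> HIT
Acc 11: bank2 row0 -> MISS (open row0); precharges=5
Acc 12: bank0 row0 -> MISS (open row0); precharges=6
Acc 13: bank0 row2 -> MISS (open row2); precharges=7

Answer: M M M H H M M M M H M M M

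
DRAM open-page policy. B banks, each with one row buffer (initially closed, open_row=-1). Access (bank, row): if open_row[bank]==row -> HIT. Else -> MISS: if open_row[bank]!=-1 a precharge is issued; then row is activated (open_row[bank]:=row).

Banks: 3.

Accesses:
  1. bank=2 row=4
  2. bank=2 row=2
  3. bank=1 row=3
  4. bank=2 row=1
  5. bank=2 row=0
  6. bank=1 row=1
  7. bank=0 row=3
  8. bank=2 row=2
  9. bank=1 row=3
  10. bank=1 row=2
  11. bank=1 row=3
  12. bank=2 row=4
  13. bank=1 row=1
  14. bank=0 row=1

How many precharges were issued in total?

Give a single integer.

Acc 1: bank2 row4 -> MISS (open row4); precharges=0
Acc 2: bank2 row2 -> MISS (open row2); precharges=1
Acc 3: bank1 row3 -> MISS (open row3); precharges=1
Acc 4: bank2 row1 -> MISS (open row1); precharges=2
Acc 5: bank2 row0 -> MISS (open row0); precharges=3
Acc 6: bank1 row1 -> MISS (open row1); precharges=4
Acc 7: bank0 row3 -> MISS (open row3); precharges=4
Acc 8: bank2 row2 -> MISS (open row2); precharges=5
Acc 9: bank1 row3 -> MISS (open row3); precharges=6
Acc 10: bank1 row2 -> MISS (open row2); precharges=7
Acc 11: bank1 row3 -> MISS (open row3); precharges=8
Acc 12: bank2 row4 -> MISS (open row4); precharges=9
Acc 13: bank1 row1 -> MISS (open row1); precharges=10
Acc 14: bank0 row1 -> MISS (open row1); precharges=11

Answer: 11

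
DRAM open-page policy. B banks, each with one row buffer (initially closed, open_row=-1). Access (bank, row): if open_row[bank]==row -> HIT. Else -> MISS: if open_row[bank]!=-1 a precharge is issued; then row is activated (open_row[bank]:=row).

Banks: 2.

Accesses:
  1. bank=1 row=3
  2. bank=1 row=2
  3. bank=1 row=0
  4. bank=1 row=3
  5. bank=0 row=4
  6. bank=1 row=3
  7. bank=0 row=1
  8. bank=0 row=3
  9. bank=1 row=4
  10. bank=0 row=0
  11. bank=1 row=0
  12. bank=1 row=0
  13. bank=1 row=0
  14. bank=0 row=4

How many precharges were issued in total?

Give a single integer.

Acc 1: bank1 row3 -> MISS (open row3); precharges=0
Acc 2: bank1 row2 -> MISS (open row2); precharges=1
Acc 3: bank1 row0 -> MISS (open row0); precharges=2
Acc 4: bank1 row3 -> MISS (open row3); precharges=3
Acc 5: bank0 row4 -> MISS (open row4); precharges=3
Acc 6: bank1 row3 -> HIT
Acc 7: bank0 row1 -> MISS (open row1); precharges=4
Acc 8: bank0 row3 -> MISS (open row3); precharges=5
Acc 9: bank1 row4 -> MISS (open row4); precharges=6
Acc 10: bank0 row0 -> MISS (open row0); precharges=7
Acc 11: bank1 row0 -> MISS (open row0); precharges=8
Acc 12: bank1 row0 -> HIT
Acc 13: bank1 row0 -> HIT
Acc 14: bank0 row4 -> MISS (open row4); precharges=9

Answer: 9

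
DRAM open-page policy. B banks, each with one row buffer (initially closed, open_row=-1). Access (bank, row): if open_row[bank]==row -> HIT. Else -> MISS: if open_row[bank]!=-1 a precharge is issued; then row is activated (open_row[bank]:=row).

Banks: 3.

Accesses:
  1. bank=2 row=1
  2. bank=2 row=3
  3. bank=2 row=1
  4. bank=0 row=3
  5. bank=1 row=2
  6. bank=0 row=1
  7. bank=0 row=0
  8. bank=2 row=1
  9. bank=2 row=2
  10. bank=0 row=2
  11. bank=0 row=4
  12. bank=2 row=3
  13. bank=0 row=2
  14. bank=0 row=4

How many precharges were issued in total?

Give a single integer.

Acc 1: bank2 row1 -> MISS (open row1); precharges=0
Acc 2: bank2 row3 -> MISS (open row3); precharges=1
Acc 3: bank2 row1 -> MISS (open row1); precharges=2
Acc 4: bank0 row3 -> MISS (open row3); precharges=2
Acc 5: bank1 row2 -> MISS (open row2); precharges=2
Acc 6: bank0 row1 -> MISS (open row1); precharges=3
Acc 7: bank0 row0 -> MISS (open row0); precharges=4
Acc 8: bank2 row1 -> HIT
Acc 9: bank2 row2 -> MISS (open row2); precharges=5
Acc 10: bank0 row2 -> MISS (open row2); precharges=6
Acc 11: bank0 row4 -> MISS (open row4); precharges=7
Acc 12: bank2 row3 -> MISS (open row3); precharges=8
Acc 13: bank0 row2 -> MISS (open row2); precharges=9
Acc 14: bank0 row4 -> MISS (open row4); precharges=10

Answer: 10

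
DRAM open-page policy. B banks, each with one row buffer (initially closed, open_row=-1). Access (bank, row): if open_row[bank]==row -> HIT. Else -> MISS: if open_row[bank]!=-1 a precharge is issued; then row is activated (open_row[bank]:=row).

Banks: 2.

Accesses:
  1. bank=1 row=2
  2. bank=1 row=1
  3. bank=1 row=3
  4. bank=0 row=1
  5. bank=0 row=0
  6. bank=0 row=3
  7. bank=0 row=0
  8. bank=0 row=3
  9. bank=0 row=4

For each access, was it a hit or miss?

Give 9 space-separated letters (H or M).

Answer: M M M M M M M M M

Derivation:
Acc 1: bank1 row2 -> MISS (open row2); precharges=0
Acc 2: bank1 row1 -> MISS (open row1); precharges=1
Acc 3: bank1 row3 -> MISS (open row3); precharges=2
Acc 4: bank0 row1 -> MISS (open row1); precharges=2
Acc 5: bank0 row0 -> MISS (open row0); precharges=3
Acc 6: bank0 row3 -> MISS (open row3); precharges=4
Acc 7: bank0 row0 -> MISS (open row0); precharges=5
Acc 8: bank0 row3 -> MISS (open row3); precharges=6
Acc 9: bank0 row4 -> MISS (open row4); precharges=7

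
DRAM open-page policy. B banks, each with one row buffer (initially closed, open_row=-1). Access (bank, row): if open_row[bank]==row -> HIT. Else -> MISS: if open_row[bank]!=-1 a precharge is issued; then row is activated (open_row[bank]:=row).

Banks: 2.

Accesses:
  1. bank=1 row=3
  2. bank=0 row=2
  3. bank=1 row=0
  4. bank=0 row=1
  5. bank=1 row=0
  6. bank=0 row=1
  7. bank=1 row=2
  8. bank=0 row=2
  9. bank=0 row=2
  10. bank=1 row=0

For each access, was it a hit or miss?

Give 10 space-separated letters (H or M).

Acc 1: bank1 row3 -> MISS (open row3); precharges=0
Acc 2: bank0 row2 -> MISS (open row2); precharges=0
Acc 3: bank1 row0 -> MISS (open row0); precharges=1
Acc 4: bank0 row1 -> MISS (open row1); precharges=2
Acc 5: bank1 row0 -> HIT
Acc 6: bank0 row1 -> HIT
Acc 7: bank1 row2 -> MISS (open row2); precharges=3
Acc 8: bank0 row2 -> MISS (open row2); precharges=4
Acc 9: bank0 row2 -> HIT
Acc 10: bank1 row0 -> MISS (open row0); precharges=5

Answer: M M M M H H M M H M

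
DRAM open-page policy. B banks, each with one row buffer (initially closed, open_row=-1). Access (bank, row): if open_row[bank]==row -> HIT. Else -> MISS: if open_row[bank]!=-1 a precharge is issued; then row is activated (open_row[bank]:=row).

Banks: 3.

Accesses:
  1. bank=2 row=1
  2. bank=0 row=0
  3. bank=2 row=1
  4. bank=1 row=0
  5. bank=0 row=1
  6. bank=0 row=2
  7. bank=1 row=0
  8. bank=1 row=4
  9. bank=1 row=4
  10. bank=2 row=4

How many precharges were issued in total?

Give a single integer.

Answer: 4

Derivation:
Acc 1: bank2 row1 -> MISS (open row1); precharges=0
Acc 2: bank0 row0 -> MISS (open row0); precharges=0
Acc 3: bank2 row1 -> HIT
Acc 4: bank1 row0 -> MISS (open row0); precharges=0
Acc 5: bank0 row1 -> MISS (open row1); precharges=1
Acc 6: bank0 row2 -> MISS (open row2); precharges=2
Acc 7: bank1 row0 -> HIT
Acc 8: bank1 row4 -> MISS (open row4); precharges=3
Acc 9: bank1 row4 -> HIT
Acc 10: bank2 row4 -> MISS (open row4); precharges=4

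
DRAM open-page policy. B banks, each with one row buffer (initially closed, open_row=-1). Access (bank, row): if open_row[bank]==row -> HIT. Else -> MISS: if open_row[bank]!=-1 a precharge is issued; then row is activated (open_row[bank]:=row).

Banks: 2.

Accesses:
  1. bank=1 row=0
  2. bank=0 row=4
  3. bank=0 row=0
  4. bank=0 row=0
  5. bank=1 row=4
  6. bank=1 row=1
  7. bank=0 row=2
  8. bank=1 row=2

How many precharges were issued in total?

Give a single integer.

Acc 1: bank1 row0 -> MISS (open row0); precharges=0
Acc 2: bank0 row4 -> MISS (open row4); precharges=0
Acc 3: bank0 row0 -> MISS (open row0); precharges=1
Acc 4: bank0 row0 -> HIT
Acc 5: bank1 row4 -> MISS (open row4); precharges=2
Acc 6: bank1 row1 -> MISS (open row1); precharges=3
Acc 7: bank0 row2 -> MISS (open row2); precharges=4
Acc 8: bank1 row2 -> MISS (open row2); precharges=5

Answer: 5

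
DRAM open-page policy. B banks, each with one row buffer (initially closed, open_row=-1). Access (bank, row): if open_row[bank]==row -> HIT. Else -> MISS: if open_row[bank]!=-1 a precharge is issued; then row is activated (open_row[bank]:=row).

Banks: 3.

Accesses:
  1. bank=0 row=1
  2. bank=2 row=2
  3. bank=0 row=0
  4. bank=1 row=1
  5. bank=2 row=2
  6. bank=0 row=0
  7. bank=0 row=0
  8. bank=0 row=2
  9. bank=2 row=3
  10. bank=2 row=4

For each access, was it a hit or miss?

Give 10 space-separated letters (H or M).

Answer: M M M M H H H M M M

Derivation:
Acc 1: bank0 row1 -> MISS (open row1); precharges=0
Acc 2: bank2 row2 -> MISS (open row2); precharges=0
Acc 3: bank0 row0 -> MISS (open row0); precharges=1
Acc 4: bank1 row1 -> MISS (open row1); precharges=1
Acc 5: bank2 row2 -> HIT
Acc 6: bank0 row0 -> HIT
Acc 7: bank0 row0 -> HIT
Acc 8: bank0 row2 -> MISS (open row2); precharges=2
Acc 9: bank2 row3 -> MISS (open row3); precharges=3
Acc 10: bank2 row4 -> MISS (open row4); precharges=4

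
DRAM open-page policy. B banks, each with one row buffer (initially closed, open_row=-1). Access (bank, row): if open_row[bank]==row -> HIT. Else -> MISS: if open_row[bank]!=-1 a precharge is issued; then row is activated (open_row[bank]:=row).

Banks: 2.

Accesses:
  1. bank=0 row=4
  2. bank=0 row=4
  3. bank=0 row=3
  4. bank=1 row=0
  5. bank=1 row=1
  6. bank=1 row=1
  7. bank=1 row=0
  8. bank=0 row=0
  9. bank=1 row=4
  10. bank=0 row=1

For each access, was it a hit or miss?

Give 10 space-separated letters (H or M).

Answer: M H M M M H M M M M

Derivation:
Acc 1: bank0 row4 -> MISS (open row4); precharges=0
Acc 2: bank0 row4 -> HIT
Acc 3: bank0 row3 -> MISS (open row3); precharges=1
Acc 4: bank1 row0 -> MISS (open row0); precharges=1
Acc 5: bank1 row1 -> MISS (open row1); precharges=2
Acc 6: bank1 row1 -> HIT
Acc 7: bank1 row0 -> MISS (open row0); precharges=3
Acc 8: bank0 row0 -> MISS (open row0); precharges=4
Acc 9: bank1 row4 -> MISS (open row4); precharges=5
Acc 10: bank0 row1 -> MISS (open row1); precharges=6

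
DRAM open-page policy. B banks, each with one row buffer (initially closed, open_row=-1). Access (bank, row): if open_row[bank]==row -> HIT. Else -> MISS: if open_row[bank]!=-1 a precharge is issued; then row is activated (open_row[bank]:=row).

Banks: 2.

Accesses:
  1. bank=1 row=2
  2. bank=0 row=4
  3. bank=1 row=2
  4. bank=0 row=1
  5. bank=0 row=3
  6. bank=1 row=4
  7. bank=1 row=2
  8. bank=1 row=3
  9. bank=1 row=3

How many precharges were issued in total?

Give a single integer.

Answer: 5

Derivation:
Acc 1: bank1 row2 -> MISS (open row2); precharges=0
Acc 2: bank0 row4 -> MISS (open row4); precharges=0
Acc 3: bank1 row2 -> HIT
Acc 4: bank0 row1 -> MISS (open row1); precharges=1
Acc 5: bank0 row3 -> MISS (open row3); precharges=2
Acc 6: bank1 row4 -> MISS (open row4); precharges=3
Acc 7: bank1 row2 -> MISS (open row2); precharges=4
Acc 8: bank1 row3 -> MISS (open row3); precharges=5
Acc 9: bank1 row3 -> HIT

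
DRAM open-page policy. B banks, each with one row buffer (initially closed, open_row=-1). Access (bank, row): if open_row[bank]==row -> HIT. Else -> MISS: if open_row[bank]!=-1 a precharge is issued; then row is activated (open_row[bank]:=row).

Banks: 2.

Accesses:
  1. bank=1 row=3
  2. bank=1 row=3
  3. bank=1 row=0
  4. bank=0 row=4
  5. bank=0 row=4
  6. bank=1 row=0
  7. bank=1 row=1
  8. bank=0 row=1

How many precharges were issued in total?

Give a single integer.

Acc 1: bank1 row3 -> MISS (open row3); precharges=0
Acc 2: bank1 row3 -> HIT
Acc 3: bank1 row0 -> MISS (open row0); precharges=1
Acc 4: bank0 row4 -> MISS (open row4); precharges=1
Acc 5: bank0 row4 -> HIT
Acc 6: bank1 row0 -> HIT
Acc 7: bank1 row1 -> MISS (open row1); precharges=2
Acc 8: bank0 row1 -> MISS (open row1); precharges=3

Answer: 3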